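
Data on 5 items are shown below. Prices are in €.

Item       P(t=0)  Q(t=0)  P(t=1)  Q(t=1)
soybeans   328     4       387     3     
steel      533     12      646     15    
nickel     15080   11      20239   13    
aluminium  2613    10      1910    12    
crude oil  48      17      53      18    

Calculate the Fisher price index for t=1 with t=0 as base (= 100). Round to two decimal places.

125.59

Laspeyres component (base-period weights):
ΣP(t=1)Q(t=0) = 387×4 + 646×12 + 20239×11 + 1910×10 + 53×17 = 1548 + 7752 + 222629 + 19100 + 901 = 251930
ΣP(t=0)Q(t=0) = 328×4 + 533×12 + 15080×11 + 2613×10 + 48×17 = 1312 + 6396 + 165880 + 26130 + 816 = 200534
L = 251930 / 200534 × 100 = 125.6296
Paasche component (current-period weights):
ΣP(t=1)Q(t=1) = 387×3 + 646×15 + 20239×13 + 1910×12 + 53×18 = 1161 + 9690 + 263107 + 22920 + 954 = 297832
ΣP(t=0)Q(t=1) = 328×3 + 533×15 + 15080×13 + 2613×12 + 48×18 = 984 + 7995 + 196040 + 31356 + 864 = 237239
P = 297832 / 237239 × 100 = 125.5409
Fisher = √(L × P) = √(125.6296 × 125.5409) = 125.5852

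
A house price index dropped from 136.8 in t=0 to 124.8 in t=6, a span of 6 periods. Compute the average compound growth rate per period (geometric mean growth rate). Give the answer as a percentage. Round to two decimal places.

-1.52%

Growth factor = (124.8/136.8)^(1/6) = (0.912281)^(1/6) = 0.984815
Growth rate = 0.984815 − 1 = -0.015185 = -1.5185%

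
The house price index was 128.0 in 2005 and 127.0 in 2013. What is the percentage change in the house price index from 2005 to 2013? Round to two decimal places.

-0.78%

Change = (127.0 − 128.0) / 128.0 × 100
       = -1.0 / 128.0 × 100 = -0.7812%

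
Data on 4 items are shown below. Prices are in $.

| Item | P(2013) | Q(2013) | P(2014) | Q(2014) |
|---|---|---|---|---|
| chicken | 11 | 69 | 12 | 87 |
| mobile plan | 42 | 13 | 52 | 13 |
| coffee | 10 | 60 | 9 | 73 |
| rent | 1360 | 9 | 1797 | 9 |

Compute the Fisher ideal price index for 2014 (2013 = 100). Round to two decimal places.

Laspeyres component (base-period weights):
ΣP(2014)Q(2013) = 12×69 + 52×13 + 9×60 + 1797×9 = 828 + 676 + 540 + 16173 = 18217
ΣP(2013)Q(2013) = 11×69 + 42×13 + 10×60 + 1360×9 = 759 + 546 + 600 + 12240 = 14145
L = 18217 / 14145 × 100 = 128.7876
Paasche component (current-period weights):
ΣP(2014)Q(2014) = 12×87 + 52×13 + 9×73 + 1797×9 = 1044 + 676 + 657 + 16173 = 18550
ΣP(2013)Q(2014) = 11×87 + 42×13 + 10×73 + 1360×9 = 957 + 546 + 730 + 12240 = 14473
P = 18550 / 14473 × 100 = 128.1697
Fisher = √(L × P) = √(128.7876 × 128.1697) = 128.4783

128.48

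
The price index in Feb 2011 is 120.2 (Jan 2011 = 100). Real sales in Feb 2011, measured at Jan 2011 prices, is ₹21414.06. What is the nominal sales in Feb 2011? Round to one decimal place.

25739.7

Nominal = Real × (Index/100) = 21414.06 × (120.2/100)
        = 21414.06 × 1.202 = 25739.7001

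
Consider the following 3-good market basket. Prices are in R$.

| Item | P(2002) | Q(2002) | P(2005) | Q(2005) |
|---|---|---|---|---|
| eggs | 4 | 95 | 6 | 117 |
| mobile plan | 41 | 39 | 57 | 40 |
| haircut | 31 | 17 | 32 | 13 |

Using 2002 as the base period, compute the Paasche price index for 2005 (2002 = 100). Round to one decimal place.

135.3

Paasche price index uses current-period quantities as weights.
ΣP(2005)·Q(2005) = 6×117 + 57×40 + 32×13 = 702 + 2280 + 416 = 3398
ΣP(2002)·Q(2005) = 4×117 + 41×40 + 31×13 = 468 + 1640 + 403 = 2511
Index = 3398 / 2511 × 100 = 135.3246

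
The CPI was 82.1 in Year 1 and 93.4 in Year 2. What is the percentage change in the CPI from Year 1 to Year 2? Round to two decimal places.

Change = (93.4 − 82.1) / 82.1 × 100
       = 11.3 / 82.1 × 100 = 13.7637%

13.76%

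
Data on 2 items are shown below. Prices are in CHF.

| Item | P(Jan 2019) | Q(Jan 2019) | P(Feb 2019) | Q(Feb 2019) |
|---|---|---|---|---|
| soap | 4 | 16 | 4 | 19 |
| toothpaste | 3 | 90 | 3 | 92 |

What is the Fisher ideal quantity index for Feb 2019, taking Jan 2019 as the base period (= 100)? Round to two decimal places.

105.39

Laspeyres component (base-period weights):
ΣP(Jan 2019)Q(Feb 2019) = 4×19 + 3×92 = 76 + 276 = 352
ΣP(Jan 2019)Q(Jan 2019) = 4×16 + 3×90 = 64 + 270 = 334
L = 352 / 334 × 100 = 105.3892
Paasche component (current-period weights):
ΣP(Feb 2019)Q(Feb 2019) = 4×19 + 3×92 = 76 + 276 = 352
ΣP(Feb 2019)Q(Jan 2019) = 4×16 + 3×90 = 64 + 270 = 334
P = 352 / 334 × 100 = 105.3892
Fisher = √(L × P) = √(105.3892 × 105.3892) = 105.3892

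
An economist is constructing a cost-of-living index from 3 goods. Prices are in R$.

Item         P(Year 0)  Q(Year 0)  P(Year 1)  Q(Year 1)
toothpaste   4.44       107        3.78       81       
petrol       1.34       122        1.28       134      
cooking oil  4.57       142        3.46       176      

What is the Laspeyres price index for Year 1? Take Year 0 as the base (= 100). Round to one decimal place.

Laspeyres price index uses base-period quantities as weights.
ΣP(Year 1)·Q(Year 0) = 3.78×107 + 1.28×122 + 3.46×142 = 404.46 + 156.16 + 491.32 = 1051.94
ΣP(Year 0)·Q(Year 0) = 4.44×107 + 1.34×122 + 4.57×142 = 475.08 + 163.48 + 648.94 = 1287.5
Index = 1051.94 / 1287.5 × 100 = 81.7041

81.7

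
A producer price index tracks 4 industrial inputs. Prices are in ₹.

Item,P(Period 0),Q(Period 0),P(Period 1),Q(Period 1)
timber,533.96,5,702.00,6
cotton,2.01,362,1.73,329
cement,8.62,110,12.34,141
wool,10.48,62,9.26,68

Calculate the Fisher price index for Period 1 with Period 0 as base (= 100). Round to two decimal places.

122.45

Laspeyres component (base-period weights):
ΣP(Period 1)Q(Period 0) = 702.00×5 + 1.73×362 + 12.34×110 + 9.26×62 = 3510 + 626.26 + 1357.4 + 574.12 = 6067.78
ΣP(Period 0)Q(Period 0) = 533.96×5 + 2.01×362 + 8.62×110 + 10.48×62 = 2669.8 + 727.62 + 948.2 + 649.76 = 4995.38
L = 6067.78 / 4995.38 × 100 = 121.4678
Paasche component (current-period weights):
ΣP(Period 1)Q(Period 1) = 702.00×6 + 1.73×329 + 12.34×141 + 9.26×68 = 4212 + 569.17 + 1739.94 + 629.68 = 7150.79
ΣP(Period 0)Q(Period 1) = 533.96×6 + 2.01×329 + 8.62×141 + 10.48×68 = 3203.76 + 661.29 + 1215.42 + 712.64 = 5793.11
P = 7150.79 / 5793.11 × 100 = 123.4361
Fisher = √(L × P) = √(121.4678 × 123.4361) = 122.4480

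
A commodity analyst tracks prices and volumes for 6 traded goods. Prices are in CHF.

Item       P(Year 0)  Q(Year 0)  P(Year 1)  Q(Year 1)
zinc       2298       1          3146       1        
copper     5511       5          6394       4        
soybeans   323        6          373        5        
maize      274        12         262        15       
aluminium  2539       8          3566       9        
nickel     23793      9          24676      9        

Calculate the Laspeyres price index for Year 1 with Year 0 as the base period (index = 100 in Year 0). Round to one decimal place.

Laspeyres price index uses base-period quantities as weights.
ΣP(Year 1)·Q(Year 0) = 3146×1 + 6394×5 + 373×6 + 262×12 + 3566×8 + 24676×9 = 3146 + 31970 + 2238 + 3144 + 28528 + 222084 = 291110
ΣP(Year 0)·Q(Year 0) = 2298×1 + 5511×5 + 323×6 + 274×12 + 2539×8 + 23793×9 = 2298 + 27555 + 1938 + 3288 + 20312 + 214137 = 269528
Index = 291110 / 269528 × 100 = 108.0073

108.0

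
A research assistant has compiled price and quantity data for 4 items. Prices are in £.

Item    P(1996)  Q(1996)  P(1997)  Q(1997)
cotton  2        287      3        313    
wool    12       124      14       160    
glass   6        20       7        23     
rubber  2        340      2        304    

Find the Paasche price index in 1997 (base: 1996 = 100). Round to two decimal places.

Paasche price index uses current-period quantities as weights.
ΣP(1997)·Q(1997) = 3×313 + 14×160 + 7×23 + 2×304 = 939 + 2240 + 161 + 608 = 3948
ΣP(1996)·Q(1997) = 2×313 + 12×160 + 6×23 + 2×304 = 626 + 1920 + 138 + 608 = 3292
Index = 3948 / 3292 × 100 = 119.9271

119.93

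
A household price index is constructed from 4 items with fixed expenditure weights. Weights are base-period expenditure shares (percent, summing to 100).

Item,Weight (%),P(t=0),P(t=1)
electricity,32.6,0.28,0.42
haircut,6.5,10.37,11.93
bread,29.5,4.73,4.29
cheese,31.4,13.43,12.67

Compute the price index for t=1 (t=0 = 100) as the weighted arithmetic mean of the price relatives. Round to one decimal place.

112.8

electricity: 32.6 × (0.42/0.28) = 32.6 × 1.500000 = 48.9000
haircut: 6.5 × (11.93/10.37) = 6.5 × 1.150434 = 7.4778
bread: 29.5 × (4.29/4.73) = 29.5 × 0.906977 = 26.7558
cheese: 31.4 × (12.67/13.43) = 31.4 × 0.943410 = 29.6231
Index = Σ wᵢ·(p₁ᵢ/p₀ᵢ) = 48.9000 + 7.4778 + 26.7558 + 29.6231 = 112.7567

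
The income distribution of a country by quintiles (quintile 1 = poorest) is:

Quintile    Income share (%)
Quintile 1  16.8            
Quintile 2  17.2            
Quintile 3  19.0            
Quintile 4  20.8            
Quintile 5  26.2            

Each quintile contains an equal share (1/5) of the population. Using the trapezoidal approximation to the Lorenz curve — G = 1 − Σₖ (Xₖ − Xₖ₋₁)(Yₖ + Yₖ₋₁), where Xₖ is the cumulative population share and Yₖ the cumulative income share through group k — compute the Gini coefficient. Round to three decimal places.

0.090

Cumulative income shares Yₖ: 0.1680, 0.3400, 0.5300, 0.7380, 1.0000
Σ (Xₖ−Xₖ₋₁)(Yₖ+Yₖ₋₁) = (1/5)(0.1680+0.0000) + (1/5)(0.3400+0.1680) + (1/5)(0.5300+0.3400) + (1/5)(0.7380+0.5300) + (1/5)(1.0000+0.7380)
  = 0.0336 + 0.1016 + 0.1740 + 0.2536 + 0.3476 = 0.9104
G = 1 − 0.9104 = 0.0896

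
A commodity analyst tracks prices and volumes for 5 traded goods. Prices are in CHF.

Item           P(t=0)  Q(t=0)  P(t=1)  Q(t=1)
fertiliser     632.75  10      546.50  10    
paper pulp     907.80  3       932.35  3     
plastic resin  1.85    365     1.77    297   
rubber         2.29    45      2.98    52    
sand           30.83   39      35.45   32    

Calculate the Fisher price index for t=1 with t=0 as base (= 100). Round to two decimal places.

94.31

Laspeyres component (base-period weights):
ΣP(t=1)Q(t=0) = 546.50×10 + 932.35×3 + 1.77×365 + 2.98×45 + 35.45×39 = 5465 + 2797.05 + 646.05 + 134.1 + 1382.55 = 10424.75
ΣP(t=0)Q(t=0) = 632.75×10 + 907.80×3 + 1.85×365 + 2.29×45 + 30.83×39 = 6327.5 + 2723.4 + 675.25 + 103.05 + 1202.37 = 11031.57
L = 10424.75 / 11031.57 × 100 = 94.4992
Paasche component (current-period weights):
ΣP(t=1)Q(t=1) = 546.50×10 + 932.35×3 + 1.77×297 + 2.98×52 + 35.45×32 = 5465 + 2797.05 + 525.69 + 154.96 + 1134.4 = 10077.1
ΣP(t=0)Q(t=1) = 632.75×10 + 907.80×3 + 1.85×297 + 2.29×52 + 30.83×32 = 6327.5 + 2723.4 + 549.45 + 119.08 + 986.56 = 10705.99
P = 10077.1 / 10705.99 × 100 = 94.1258
Fisher = √(L × P) = √(94.4992 × 94.1258) = 94.3123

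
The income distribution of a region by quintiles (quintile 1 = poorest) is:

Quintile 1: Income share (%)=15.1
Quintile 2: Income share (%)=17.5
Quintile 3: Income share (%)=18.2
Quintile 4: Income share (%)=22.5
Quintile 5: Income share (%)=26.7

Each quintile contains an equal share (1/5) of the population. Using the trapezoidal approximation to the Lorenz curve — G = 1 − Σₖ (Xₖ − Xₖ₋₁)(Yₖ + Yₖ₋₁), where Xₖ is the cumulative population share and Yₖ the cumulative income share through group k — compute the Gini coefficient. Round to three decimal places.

Cumulative income shares Yₖ: 0.1510, 0.3260, 0.5080, 0.7330, 1.0000
Σ (Xₖ−Xₖ₋₁)(Yₖ+Yₖ₋₁) = (1/5)(0.1510+0.0000) + (1/5)(0.3260+0.1510) + (1/5)(0.5080+0.3260) + (1/5)(0.7330+0.5080) + (1/5)(1.0000+0.7330)
  = 0.0302 + 0.0954 + 0.1668 + 0.2482 + 0.3466 = 0.8872
G = 1 − 0.8872 = 0.1128

0.113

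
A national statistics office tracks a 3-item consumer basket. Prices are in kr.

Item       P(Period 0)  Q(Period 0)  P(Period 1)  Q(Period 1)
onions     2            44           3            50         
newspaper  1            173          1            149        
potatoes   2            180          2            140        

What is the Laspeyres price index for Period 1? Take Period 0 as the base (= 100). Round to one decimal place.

Laspeyres price index uses base-period quantities as weights.
ΣP(Period 1)·Q(Period 0) = 3×44 + 1×173 + 2×180 = 132 + 173 + 360 = 665
ΣP(Period 0)·Q(Period 0) = 2×44 + 1×173 + 2×180 = 88 + 173 + 360 = 621
Index = 665 / 621 × 100 = 107.0853

107.1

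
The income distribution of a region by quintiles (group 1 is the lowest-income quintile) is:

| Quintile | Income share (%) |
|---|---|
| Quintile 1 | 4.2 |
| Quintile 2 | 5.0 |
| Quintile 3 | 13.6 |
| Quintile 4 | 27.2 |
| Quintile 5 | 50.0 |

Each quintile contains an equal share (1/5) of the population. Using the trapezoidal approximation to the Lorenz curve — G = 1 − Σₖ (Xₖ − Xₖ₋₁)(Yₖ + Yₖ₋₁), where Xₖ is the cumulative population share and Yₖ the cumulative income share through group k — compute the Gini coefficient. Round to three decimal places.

0.455

Cumulative income shares Yₖ: 0.0420, 0.0920, 0.2280, 0.5000, 1.0000
Σ (Xₖ−Xₖ₋₁)(Yₖ+Yₖ₋₁) = (1/5)(0.0420+0.0000) + (1/5)(0.0920+0.0420) + (1/5)(0.2280+0.0920) + (1/5)(0.5000+0.2280) + (1/5)(1.0000+0.5000)
  = 0.0084 + 0.0268 + 0.0640 + 0.1456 + 0.3000 = 0.5448
G = 1 − 0.5448 = 0.4552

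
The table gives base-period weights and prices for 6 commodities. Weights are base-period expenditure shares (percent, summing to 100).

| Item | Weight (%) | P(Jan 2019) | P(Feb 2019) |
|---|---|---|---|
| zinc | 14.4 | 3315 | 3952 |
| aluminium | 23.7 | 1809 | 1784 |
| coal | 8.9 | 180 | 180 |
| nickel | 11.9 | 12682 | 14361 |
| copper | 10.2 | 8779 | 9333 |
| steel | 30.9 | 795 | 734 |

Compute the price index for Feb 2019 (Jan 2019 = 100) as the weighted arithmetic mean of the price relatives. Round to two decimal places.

zinc: 14.4 × (3952/3315) = 14.4 × 1.192157 = 17.1671
aluminium: 23.7 × (1784/1809) = 23.7 × 0.986180 = 23.3725
coal: 8.9 × (180/180) = 8.9 × 1.000000 = 8.9000
nickel: 11.9 × (14361/12682) = 11.9 × 1.132392 = 13.4755
copper: 10.2 × (9333/8779) = 10.2 × 1.063105 = 10.8437
steel: 30.9 × (734/795) = 30.9 × 0.923270 = 28.5291
Index = Σ wᵢ·(p₁ᵢ/p₀ᵢ) = 17.1671 + 23.3725 + 8.9000 + 13.4755 + 10.8437 + 28.5291 = 102.2877

102.29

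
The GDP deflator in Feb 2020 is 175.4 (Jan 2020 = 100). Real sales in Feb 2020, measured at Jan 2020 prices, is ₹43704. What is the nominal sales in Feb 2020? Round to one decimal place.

76656.8

Nominal = Real × (Index/100) = 43704 × (175.4/100)
        = 43704 × 1.754 = 76656.8160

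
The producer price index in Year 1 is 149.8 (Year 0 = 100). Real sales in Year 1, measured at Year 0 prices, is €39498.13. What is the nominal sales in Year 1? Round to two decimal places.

59168.20

Nominal = Real × (Index/100) = 39498.13 × (149.8/100)
        = 39498.13 × 1.498 = 59168.1987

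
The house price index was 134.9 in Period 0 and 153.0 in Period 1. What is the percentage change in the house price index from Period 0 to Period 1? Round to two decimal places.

Change = (153.0 − 134.9) / 134.9 × 100
       = 18.1 / 134.9 × 100 = 13.4173%

13.42%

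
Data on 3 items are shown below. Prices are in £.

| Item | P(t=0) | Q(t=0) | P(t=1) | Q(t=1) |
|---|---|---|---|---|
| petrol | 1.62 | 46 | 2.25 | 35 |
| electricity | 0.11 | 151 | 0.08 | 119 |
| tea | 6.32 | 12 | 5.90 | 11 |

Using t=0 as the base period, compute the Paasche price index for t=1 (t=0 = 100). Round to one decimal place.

109.9

Paasche price index uses current-period quantities as weights.
ΣP(t=1)·Q(t=1) = 2.25×35 + 0.08×119 + 5.90×11 = 78.75 + 9.52 + 64.9 = 153.17
ΣP(t=0)·Q(t=1) = 1.62×35 + 0.11×119 + 6.32×11 = 56.7 + 13.09 + 69.52 = 139.31
Index = 153.17 / 139.31 × 100 = 109.9490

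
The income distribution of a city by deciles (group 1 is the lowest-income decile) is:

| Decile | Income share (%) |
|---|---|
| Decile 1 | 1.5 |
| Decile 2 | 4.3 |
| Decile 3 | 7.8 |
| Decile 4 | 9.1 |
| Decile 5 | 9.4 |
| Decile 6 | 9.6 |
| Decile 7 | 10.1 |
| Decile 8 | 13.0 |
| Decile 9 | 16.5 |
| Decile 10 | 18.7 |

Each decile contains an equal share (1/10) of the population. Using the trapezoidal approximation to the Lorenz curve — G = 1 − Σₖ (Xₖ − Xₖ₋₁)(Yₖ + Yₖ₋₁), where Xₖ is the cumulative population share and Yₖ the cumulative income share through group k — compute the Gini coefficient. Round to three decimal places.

Cumulative income shares Yₖ: 0.0150, 0.0580, 0.1360, 0.2270, 0.3210, 0.4170, 0.5180, 0.6480, 0.8130, 1.0000
Σ (Xₖ−Xₖ₋₁)(Yₖ+Yₖ₋₁) = (1/10)(0.0150+0.0000) + (1/10)(0.0580+0.0150) + (1/10)(0.1360+0.0580) + (1/10)(0.2270+0.1360) + (1/10)(0.3210+0.2270) + (1/10)(0.4170+0.3210) + (1/10)(0.5180+0.4170) + (1/10)(0.6480+0.5180) + (1/10)(0.8130+0.6480) + (1/10)(1.0000+0.8130)
  = 0.0015 + 0.0073 + 0.0194 + 0.0363 + 0.0548 + 0.0738 + 0.0935 + 0.1166 + 0.1461 + 0.1813 = 0.7306
G = 1 − 0.7306 = 0.2694

0.269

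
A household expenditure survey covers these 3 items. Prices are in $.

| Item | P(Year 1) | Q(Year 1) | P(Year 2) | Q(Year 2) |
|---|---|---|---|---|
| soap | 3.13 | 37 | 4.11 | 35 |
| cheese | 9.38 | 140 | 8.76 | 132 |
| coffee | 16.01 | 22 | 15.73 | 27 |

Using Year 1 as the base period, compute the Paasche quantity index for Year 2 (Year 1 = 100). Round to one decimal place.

100.0

Paasche quantity index uses current-period prices as weights.
ΣP(Year 2)·Q(Year 2) = 4.11×35 + 8.76×132 + 15.73×27 = 143.85 + 1156.32 + 424.71 = 1724.88
ΣP(Year 2)·Q(Year 1) = 4.11×37 + 8.76×140 + 15.73×22 = 152.07 + 1226.4 + 346.06 = 1724.53
Index = 1724.88 / 1724.53 × 100 = 100.0203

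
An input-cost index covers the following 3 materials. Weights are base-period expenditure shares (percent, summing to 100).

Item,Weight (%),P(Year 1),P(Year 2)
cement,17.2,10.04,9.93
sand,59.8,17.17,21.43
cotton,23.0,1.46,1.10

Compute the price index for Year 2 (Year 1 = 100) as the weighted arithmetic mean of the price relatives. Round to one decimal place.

109.0

cement: 17.2 × (9.93/10.04) = 17.2 × 0.989044 = 17.0116
sand: 59.8 × (21.43/17.17) = 59.8 × 1.248107 = 74.6368
cotton: 23.0 × (1.10/1.46) = 23.0 × 0.753425 = 17.3288
Index = Σ wᵢ·(p₁ᵢ/p₀ᵢ) = 17.0116 + 74.6368 + 17.3288 = 108.9771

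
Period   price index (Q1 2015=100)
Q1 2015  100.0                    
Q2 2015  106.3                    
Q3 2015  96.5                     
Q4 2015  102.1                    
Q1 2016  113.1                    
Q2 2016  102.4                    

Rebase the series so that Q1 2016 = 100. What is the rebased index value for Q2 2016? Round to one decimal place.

Rebased(Q2 2016) = 102.4 / 113.1 × 100 = 90.5393

90.5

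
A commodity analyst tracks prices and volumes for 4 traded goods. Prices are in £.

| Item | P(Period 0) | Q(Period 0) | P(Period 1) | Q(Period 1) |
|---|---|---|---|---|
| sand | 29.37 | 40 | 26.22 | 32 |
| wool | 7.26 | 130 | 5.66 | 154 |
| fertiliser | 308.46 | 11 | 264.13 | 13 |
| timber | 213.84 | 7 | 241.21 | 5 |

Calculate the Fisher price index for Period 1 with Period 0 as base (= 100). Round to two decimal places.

Laspeyres component (base-period weights):
ΣP(Period 1)Q(Period 0) = 26.22×40 + 5.66×130 + 264.13×11 + 241.21×7 = 1048.8 + 735.8 + 2905.43 + 1688.47 = 6378.5
ΣP(Period 0)Q(Period 0) = 29.37×40 + 7.26×130 + 308.46×11 + 213.84×7 = 1174.8 + 943.8 + 3393.06 + 1496.88 = 7008.54
L = 6378.5 / 7008.54 × 100 = 91.0104
Paasche component (current-period weights):
ΣP(Period 1)Q(Period 1) = 26.22×32 + 5.66×154 + 264.13×13 + 241.21×5 = 839.04 + 871.64 + 3433.69 + 1206.05 = 6350.42
ΣP(Period 0)Q(Period 1) = 29.37×32 + 7.26×154 + 308.46×13 + 213.84×5 = 939.84 + 1118.04 + 4009.98 + 1069.2 = 7137.06
P = 6350.42 / 7137.06 × 100 = 88.9781
Fisher = √(L × P) = √(91.0104 × 88.9781) = 89.9885

89.99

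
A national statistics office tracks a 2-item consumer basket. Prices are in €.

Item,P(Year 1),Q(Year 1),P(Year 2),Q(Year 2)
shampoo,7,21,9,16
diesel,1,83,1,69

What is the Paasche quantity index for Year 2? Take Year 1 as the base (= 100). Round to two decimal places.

Paasche quantity index uses current-period prices as weights.
ΣP(Year 2)·Q(Year 2) = 9×16 + 1×69 = 144 + 69 = 213
ΣP(Year 2)·Q(Year 1) = 9×21 + 1×83 = 189 + 83 = 272
Index = 213 / 272 × 100 = 78.3088

78.31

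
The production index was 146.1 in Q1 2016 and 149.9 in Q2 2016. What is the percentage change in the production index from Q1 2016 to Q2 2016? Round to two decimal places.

Change = (149.9 − 146.1) / 146.1 × 100
       = 3.8 / 146.1 × 100 = 2.6010%

2.60%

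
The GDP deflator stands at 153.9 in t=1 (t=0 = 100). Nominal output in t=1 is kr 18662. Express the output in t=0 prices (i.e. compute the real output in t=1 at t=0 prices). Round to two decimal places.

12126.06

Real = Nominal ÷ (Index/100) = 18662 ÷ (153.9/100)
     = 18662 ÷ 1.539 = 12126.0559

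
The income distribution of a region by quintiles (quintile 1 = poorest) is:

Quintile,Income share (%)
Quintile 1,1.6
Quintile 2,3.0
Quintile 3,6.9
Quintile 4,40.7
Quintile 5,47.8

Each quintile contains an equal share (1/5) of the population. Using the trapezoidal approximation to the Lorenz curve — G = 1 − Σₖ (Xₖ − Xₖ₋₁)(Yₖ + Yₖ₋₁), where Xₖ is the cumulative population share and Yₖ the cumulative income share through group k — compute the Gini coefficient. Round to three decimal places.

0.520

Cumulative income shares Yₖ: 0.0160, 0.0460, 0.1150, 0.5220, 1.0000
Σ (Xₖ−Xₖ₋₁)(Yₖ+Yₖ₋₁) = (1/5)(0.0160+0.0000) + (1/5)(0.0460+0.0160) + (1/5)(0.1150+0.0460) + (1/5)(0.5220+0.1150) + (1/5)(1.0000+0.5220)
  = 0.0032 + 0.0124 + 0.0322 + 0.1274 + 0.3044 = 0.4796
G = 1 − 0.4796 = 0.5204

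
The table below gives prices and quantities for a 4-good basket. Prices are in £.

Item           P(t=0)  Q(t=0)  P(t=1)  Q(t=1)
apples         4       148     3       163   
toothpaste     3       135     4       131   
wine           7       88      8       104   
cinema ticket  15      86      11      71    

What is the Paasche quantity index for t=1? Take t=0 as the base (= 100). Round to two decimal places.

Paasche quantity index uses current-period prices as weights.
ΣP(t=1)·Q(t=1) = 3×163 + 4×131 + 8×104 + 11×71 = 489 + 524 + 832 + 781 = 2626
ΣP(t=1)·Q(t=0) = 3×148 + 4×135 + 8×88 + 11×86 = 444 + 540 + 704 + 946 = 2634
Index = 2626 / 2634 × 100 = 99.6963

99.70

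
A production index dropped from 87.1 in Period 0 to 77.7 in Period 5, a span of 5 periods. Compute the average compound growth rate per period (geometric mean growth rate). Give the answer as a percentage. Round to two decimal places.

Growth factor = (77.7/87.1)^(1/5) = (0.892078)^(1/5) = 0.977419
Growth rate = 0.977419 − 1 = -0.022581 = -2.2581%

-2.26%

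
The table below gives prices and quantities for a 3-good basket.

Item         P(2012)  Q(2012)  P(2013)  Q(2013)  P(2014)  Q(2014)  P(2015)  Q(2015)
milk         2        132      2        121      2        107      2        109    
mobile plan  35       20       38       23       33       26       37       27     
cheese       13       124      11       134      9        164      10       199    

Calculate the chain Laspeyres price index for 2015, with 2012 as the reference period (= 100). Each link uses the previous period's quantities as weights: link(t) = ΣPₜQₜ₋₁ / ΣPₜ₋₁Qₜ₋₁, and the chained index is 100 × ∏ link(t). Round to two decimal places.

87.30

Link 2012→2013:
ΣP(2013)Q(2012) = 2×132 + 38×20 + 11×124 = 264 + 760 + 1364 = 2388
ΣP(2012)Q(2012) = 2×132 + 35×20 + 13×124 = 264 + 700 + 1612 = 2576
link = 2388/2576 = 0.927019
Link 2013→2014:
ΣP(2014)Q(2013) = 2×121 + 33×23 + 9×134 = 242 + 759 + 1206 = 2207
ΣP(2013)Q(2013) = 2×121 + 38×23 + 11×134 = 242 + 874 + 1474 = 2590
link = 2207/2590 = 0.852124
Link 2014→2015:
ΣP(2015)Q(2014) = 2×107 + 37×26 + 10×164 = 214 + 962 + 1640 = 2816
ΣP(2014)Q(2014) = 2×107 + 33×26 + 9×164 = 214 + 858 + 1476 = 2548
link = 2816/2548 = 1.105181
Chained index = 100 × 0.927019 × 0.852124 × 1.105181 = 87.3020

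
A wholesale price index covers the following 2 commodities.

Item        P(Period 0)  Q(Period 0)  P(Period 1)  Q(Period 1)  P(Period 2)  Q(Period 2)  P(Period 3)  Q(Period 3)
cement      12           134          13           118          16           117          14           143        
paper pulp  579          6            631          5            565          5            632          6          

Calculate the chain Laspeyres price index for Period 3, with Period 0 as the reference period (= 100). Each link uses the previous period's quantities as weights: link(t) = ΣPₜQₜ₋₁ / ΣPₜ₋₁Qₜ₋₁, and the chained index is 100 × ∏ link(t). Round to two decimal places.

Link Period 0→Period 1:
ΣP(Period 1)Q(Period 0) = 13×134 + 631×6 = 1742 + 3786 = 5528
ΣP(Period 0)Q(Period 0) = 12×134 + 579×6 = 1608 + 3474 = 5082
link = 5528/5082 = 1.087761
Link Period 1→Period 2:
ΣP(Period 2)Q(Period 1) = 16×118 + 565×5 = 1888 + 2825 = 4713
ΣP(Period 1)Q(Period 1) = 13×118 + 631×5 = 1534 + 3155 = 4689
link = 4713/4689 = 1.005118
Link Period 2→Period 3:
ΣP(Period 3)Q(Period 2) = 14×117 + 632×5 = 1638 + 3160 = 4798
ΣP(Period 2)Q(Period 2) = 16×117 + 565×5 = 1872 + 2825 = 4697
link = 4798/4697 = 1.021503
Chained index = 100 × 1.087761 × 1.005118 × 1.021503 = 111.6838

111.68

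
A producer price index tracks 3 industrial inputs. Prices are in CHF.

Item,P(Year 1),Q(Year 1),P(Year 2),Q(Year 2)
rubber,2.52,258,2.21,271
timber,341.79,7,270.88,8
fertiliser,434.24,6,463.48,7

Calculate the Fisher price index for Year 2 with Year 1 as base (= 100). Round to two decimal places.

Laspeyres component (base-period weights):
ΣP(Year 2)Q(Year 1) = 2.21×258 + 270.88×7 + 463.48×6 = 570.18 + 1896.16 + 2780.88 = 5247.22
ΣP(Year 1)Q(Year 1) = 2.52×258 + 341.79×7 + 434.24×6 = 650.16 + 2392.53 + 2605.44 = 5648.13
L = 5247.22 / 5648.13 × 100 = 92.9019
Paasche component (current-period weights):
ΣP(Year 2)Q(Year 2) = 2.21×271 + 270.88×8 + 463.48×7 = 598.91 + 2167.04 + 3244.36 = 6010.31
ΣP(Year 1)Q(Year 2) = 2.52×271 + 341.79×8 + 434.24×7 = 682.92 + 2734.32 + 3039.68 = 6456.92
P = 6010.31 / 6456.92 × 100 = 93.0832
Fisher = √(L × P) = √(92.9019 × 93.0832) = 92.9925

92.99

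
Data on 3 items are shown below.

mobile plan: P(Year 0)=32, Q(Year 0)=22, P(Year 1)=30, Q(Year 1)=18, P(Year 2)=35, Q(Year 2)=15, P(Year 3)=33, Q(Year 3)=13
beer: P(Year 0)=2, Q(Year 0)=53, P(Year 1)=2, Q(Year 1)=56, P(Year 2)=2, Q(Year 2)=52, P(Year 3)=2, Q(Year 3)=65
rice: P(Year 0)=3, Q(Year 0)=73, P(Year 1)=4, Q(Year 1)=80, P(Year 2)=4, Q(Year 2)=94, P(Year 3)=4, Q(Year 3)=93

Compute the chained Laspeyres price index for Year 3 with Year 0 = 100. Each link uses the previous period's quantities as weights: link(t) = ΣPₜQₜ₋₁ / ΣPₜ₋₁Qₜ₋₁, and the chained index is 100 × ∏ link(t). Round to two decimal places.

Link Year 0→Year 1:
ΣP(Year 1)Q(Year 0) = 30×22 + 2×53 + 4×73 = 660 + 106 + 292 = 1058
ΣP(Year 0)Q(Year 0) = 32×22 + 2×53 + 3×73 = 704 + 106 + 219 = 1029
link = 1058/1029 = 1.028183
Link Year 1→Year 2:
ΣP(Year 2)Q(Year 1) = 35×18 + 2×56 + 4×80 = 630 + 112 + 320 = 1062
ΣP(Year 1)Q(Year 1) = 30×18 + 2×56 + 4×80 = 540 + 112 + 320 = 972
link = 1062/972 = 1.092593
Link Year 2→Year 3:
ΣP(Year 3)Q(Year 2) = 33×15 + 2×52 + 4×94 = 495 + 104 + 376 = 975
ΣP(Year 2)Q(Year 2) = 35×15 + 2×52 + 4×94 = 525 + 104 + 376 = 1005
link = 975/1005 = 0.970149
Chained index = 100 × 1.028183 × 1.092593 × 0.970149 = 108.9851

108.99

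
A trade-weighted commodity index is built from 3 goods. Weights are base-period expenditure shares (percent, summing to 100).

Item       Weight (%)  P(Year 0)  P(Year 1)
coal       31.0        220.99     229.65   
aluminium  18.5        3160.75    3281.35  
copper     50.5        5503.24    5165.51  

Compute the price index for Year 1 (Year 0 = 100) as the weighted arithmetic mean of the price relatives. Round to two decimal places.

98.82

coal: 31.0 × (229.65/220.99) = 31.0 × 1.039187 = 32.2148
aluminium: 18.5 × (3281.35/3160.75) = 18.5 × 1.038156 = 19.2059
copper: 50.5 × (5165.51/5503.24) = 50.5 × 0.938631 = 47.4009
Index = Σ wᵢ·(p₁ᵢ/p₀ᵢ) = 32.2148 + 19.2059 + 47.4009 = 98.8215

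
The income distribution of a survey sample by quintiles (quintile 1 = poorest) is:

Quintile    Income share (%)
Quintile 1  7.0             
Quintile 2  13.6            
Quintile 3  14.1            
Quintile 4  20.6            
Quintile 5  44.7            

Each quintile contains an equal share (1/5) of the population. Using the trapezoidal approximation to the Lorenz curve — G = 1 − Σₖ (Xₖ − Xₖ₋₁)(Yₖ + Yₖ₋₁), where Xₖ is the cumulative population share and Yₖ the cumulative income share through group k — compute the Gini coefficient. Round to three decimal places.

Cumulative income shares Yₖ: 0.0700, 0.2060, 0.3470, 0.5530, 1.0000
Σ (Xₖ−Xₖ₋₁)(Yₖ+Yₖ₋₁) = (1/5)(0.0700+0.0000) + (1/5)(0.2060+0.0700) + (1/5)(0.3470+0.2060) + (1/5)(0.5530+0.3470) + (1/5)(1.0000+0.5530)
  = 0.0140 + 0.0552 + 0.1106 + 0.1800 + 0.3106 = 0.6704
G = 1 − 0.6704 = 0.3296

0.330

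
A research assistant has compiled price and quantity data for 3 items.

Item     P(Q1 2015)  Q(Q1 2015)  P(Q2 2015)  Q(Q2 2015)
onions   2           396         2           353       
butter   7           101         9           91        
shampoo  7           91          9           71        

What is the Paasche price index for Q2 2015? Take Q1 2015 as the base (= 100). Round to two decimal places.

Paasche price index uses current-period quantities as weights.
ΣP(Q2 2015)·Q(Q2 2015) = 2×353 + 9×91 + 9×71 = 706 + 819 + 639 = 2164
ΣP(Q1 2015)·Q(Q2 2015) = 2×353 + 7×91 + 7×71 = 706 + 637 + 497 = 1840
Index = 2164 / 1840 × 100 = 117.6087

117.61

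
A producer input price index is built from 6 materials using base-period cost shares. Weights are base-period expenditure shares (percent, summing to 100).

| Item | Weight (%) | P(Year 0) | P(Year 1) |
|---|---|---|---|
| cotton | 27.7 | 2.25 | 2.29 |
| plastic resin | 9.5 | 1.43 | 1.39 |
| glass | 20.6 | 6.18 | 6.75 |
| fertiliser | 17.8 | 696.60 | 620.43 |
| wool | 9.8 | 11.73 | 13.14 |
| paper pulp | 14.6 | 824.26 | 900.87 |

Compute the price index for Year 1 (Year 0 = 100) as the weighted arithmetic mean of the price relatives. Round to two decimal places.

102.72

cotton: 27.7 × (2.29/2.25) = 27.7 × 1.017778 = 28.1924
plastic resin: 9.5 × (1.39/1.43) = 9.5 × 0.972028 = 9.2343
glass: 20.6 × (6.75/6.18) = 20.6 × 1.092233 = 22.5000
fertiliser: 17.8 × (620.43/696.60) = 17.8 × 0.890655 = 15.8537
wool: 9.8 × (13.14/11.73) = 9.8 × 1.120205 = 10.9780
paper pulp: 14.6 × (900.87/824.26) = 14.6 × 1.092944 = 15.9570
Index = Σ wᵢ·(p₁ᵢ/p₀ᵢ) = 28.1924 + 9.2343 + 22.5000 + 15.8537 + 10.9780 + 15.9570 = 102.7153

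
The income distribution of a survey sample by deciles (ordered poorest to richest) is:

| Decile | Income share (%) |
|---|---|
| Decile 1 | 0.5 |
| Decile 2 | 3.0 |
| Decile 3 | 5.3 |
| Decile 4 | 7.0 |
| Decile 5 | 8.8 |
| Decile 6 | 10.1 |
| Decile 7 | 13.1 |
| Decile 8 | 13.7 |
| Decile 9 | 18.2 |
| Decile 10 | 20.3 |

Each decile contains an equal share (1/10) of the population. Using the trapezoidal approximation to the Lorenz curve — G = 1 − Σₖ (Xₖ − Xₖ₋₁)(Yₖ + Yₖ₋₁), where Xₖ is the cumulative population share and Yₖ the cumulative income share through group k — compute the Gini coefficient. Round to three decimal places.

Cumulative income shares Yₖ: 0.0050, 0.0350, 0.0880, 0.1580, 0.2460, 0.3470, 0.4780, 0.6150, 0.7970, 1.0000
Σ (Xₖ−Xₖ₋₁)(Yₖ+Yₖ₋₁) = (1/10)(0.0050+0.0000) + (1/10)(0.0350+0.0050) + (1/10)(0.0880+0.0350) + (1/10)(0.1580+0.0880) + (1/10)(0.2460+0.1580) + (1/10)(0.3470+0.2460) + (1/10)(0.4780+0.3470) + (1/10)(0.6150+0.4780) + (1/10)(0.7970+0.6150) + (1/10)(1.0000+0.7970)
  = 0.0005 + 0.0040 + 0.0123 + 0.0246 + 0.0404 + 0.0593 + 0.0825 + 0.1093 + 0.1412 + 0.1797 = 0.6538
G = 1 − 0.6538 = 0.3462

0.346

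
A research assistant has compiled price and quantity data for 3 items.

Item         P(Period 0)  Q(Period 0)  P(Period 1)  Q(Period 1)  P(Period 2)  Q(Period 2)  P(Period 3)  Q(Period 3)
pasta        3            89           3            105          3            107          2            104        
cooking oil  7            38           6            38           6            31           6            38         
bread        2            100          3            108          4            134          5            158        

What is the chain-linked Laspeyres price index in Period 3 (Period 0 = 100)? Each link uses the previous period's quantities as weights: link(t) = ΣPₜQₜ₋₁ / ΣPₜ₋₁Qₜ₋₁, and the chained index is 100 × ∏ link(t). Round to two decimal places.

125.13

Link Period 0→Period 1:
ΣP(Period 1)Q(Period 0) = 3×89 + 6×38 + 3×100 = 267 + 228 + 300 = 795
ΣP(Period 0)Q(Period 0) = 3×89 + 7×38 + 2×100 = 267 + 266 + 200 = 733
link = 795/733 = 1.084584
Link Period 1→Period 2:
ΣP(Period 2)Q(Period 1) = 3×105 + 6×38 + 4×108 = 315 + 228 + 432 = 975
ΣP(Period 1)Q(Period 1) = 3×105 + 6×38 + 3×108 = 315 + 228 + 324 = 867
link = 975/867 = 1.124567
Link Period 2→Period 3:
ΣP(Period 3)Q(Period 2) = 2×107 + 6×31 + 5×134 = 214 + 186 + 670 = 1070
ΣP(Period 2)Q(Period 2) = 3×107 + 6×31 + 4×134 = 321 + 186 + 536 = 1043
link = 1070/1043 = 1.025887
Chained index = 100 × 1.084584 × 1.124567 × 1.025887 = 125.1262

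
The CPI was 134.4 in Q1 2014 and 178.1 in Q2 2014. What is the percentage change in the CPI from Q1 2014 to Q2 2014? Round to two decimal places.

Change = (178.1 − 134.4) / 134.4 × 100
       = 43.7 / 134.4 × 100 = 32.5149%

32.51%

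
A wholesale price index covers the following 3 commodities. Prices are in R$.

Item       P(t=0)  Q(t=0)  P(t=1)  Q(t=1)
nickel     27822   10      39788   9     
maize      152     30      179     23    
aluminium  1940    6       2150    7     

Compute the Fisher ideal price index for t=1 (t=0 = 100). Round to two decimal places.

141.20

Laspeyres component (base-period weights):
ΣP(t=1)Q(t=0) = 39788×10 + 179×30 + 2150×6 = 397880 + 5370 + 12900 = 416150
ΣP(t=0)Q(t=0) = 27822×10 + 152×30 + 1940×6 = 278220 + 4560 + 11640 = 294420
L = 416150 / 294420 × 100 = 141.3457
Paasche component (current-period weights):
ΣP(t=1)Q(t=1) = 39788×9 + 179×23 + 2150×7 = 358092 + 4117 + 15050 = 377259
ΣP(t=0)Q(t=1) = 27822×9 + 152×23 + 1940×7 = 250398 + 3496 + 13580 = 267474
P = 377259 / 267474 × 100 = 141.0451
Fisher = √(L × P) = √(141.3457 × 141.0451) = 141.1953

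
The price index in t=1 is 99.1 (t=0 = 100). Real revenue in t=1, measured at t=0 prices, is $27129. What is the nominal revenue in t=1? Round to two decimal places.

Nominal = Real × (Index/100) = 27129 × (99.1/100)
        = 27129 × 0.991 = 26884.8390

26884.84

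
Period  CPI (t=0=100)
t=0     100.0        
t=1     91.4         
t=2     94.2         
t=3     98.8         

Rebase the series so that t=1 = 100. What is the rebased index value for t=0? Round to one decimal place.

109.4

Rebased(t=0) = 100.0 / 91.4 × 100 = 109.4092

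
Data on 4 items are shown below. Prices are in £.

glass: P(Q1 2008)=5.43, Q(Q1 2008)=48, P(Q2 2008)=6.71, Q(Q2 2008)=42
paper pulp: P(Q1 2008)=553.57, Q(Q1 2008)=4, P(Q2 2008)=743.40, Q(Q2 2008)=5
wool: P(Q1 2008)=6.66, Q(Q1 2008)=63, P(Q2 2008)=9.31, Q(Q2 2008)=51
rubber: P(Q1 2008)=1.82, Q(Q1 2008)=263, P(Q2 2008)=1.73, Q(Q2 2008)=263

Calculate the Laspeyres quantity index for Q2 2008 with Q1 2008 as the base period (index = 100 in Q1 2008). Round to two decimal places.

Laspeyres quantity index uses base-period prices as weights.
ΣP(Q1 2008)·Q(Q2 2008) = 5.43×42 + 553.57×5 + 6.66×51 + 1.82×263 = 228.06 + 2767.85 + 339.66 + 478.66 = 3814.23
ΣP(Q1 2008)·Q(Q1 2008) = 5.43×48 + 553.57×4 + 6.66×63 + 1.82×263 = 260.64 + 2214.28 + 419.58 + 478.66 = 3373.16
Index = 3814.23 / 3373.16 × 100 = 113.0759

113.08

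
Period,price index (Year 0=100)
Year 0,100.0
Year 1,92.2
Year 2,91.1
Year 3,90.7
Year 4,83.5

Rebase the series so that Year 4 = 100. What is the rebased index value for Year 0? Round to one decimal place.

119.8

Rebased(Year 0) = 100.0 / 83.5 × 100 = 119.7605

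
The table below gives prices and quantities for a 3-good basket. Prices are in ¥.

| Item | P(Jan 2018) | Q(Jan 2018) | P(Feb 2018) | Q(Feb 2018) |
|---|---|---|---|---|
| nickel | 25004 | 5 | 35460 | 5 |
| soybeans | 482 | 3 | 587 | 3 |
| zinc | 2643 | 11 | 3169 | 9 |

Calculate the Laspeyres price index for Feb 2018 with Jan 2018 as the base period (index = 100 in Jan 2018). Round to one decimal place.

Laspeyres price index uses base-period quantities as weights.
ΣP(Feb 2018)·Q(Jan 2018) = 35460×5 + 587×3 + 3169×11 = 177300 + 1761 + 34859 = 213920
ΣP(Jan 2018)·Q(Jan 2018) = 25004×5 + 482×3 + 2643×11 = 125020 + 1446 + 29073 = 155539
Index = 213920 / 155539 × 100 = 137.5346

137.5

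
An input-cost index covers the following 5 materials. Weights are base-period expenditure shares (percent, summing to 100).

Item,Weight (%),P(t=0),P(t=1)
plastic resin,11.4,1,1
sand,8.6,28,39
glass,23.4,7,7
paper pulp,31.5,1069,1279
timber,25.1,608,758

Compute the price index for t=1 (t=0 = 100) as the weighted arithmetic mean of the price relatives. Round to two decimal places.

115.76

plastic resin: 11.4 × (1/1) = 11.4 × 1.000000 = 11.4000
sand: 8.6 × (39/28) = 8.6 × 1.392857 = 11.9786
glass: 23.4 × (7/7) = 23.4 × 1.000000 = 23.4000
paper pulp: 31.5 × (1279/1069) = 31.5 × 1.196445 = 37.6880
timber: 25.1 × (758/608) = 25.1 × 1.246711 = 31.2924
Index = Σ wᵢ·(p₁ᵢ/p₀ᵢ) = 11.4000 + 11.9786 + 23.4000 + 37.6880 + 31.2924 = 115.7590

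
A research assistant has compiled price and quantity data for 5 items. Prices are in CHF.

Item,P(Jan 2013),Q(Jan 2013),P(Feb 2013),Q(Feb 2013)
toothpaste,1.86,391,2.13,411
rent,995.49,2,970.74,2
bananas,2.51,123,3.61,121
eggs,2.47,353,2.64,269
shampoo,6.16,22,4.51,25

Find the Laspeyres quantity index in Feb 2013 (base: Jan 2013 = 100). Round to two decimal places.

Laspeyres quantity index uses base-period prices as weights.
ΣP(Jan 2013)·Q(Feb 2013) = 1.86×411 + 995.49×2 + 2.51×121 + 2.47×269 + 6.16×25 = 764.46 + 1990.98 + 303.71 + 664.43 + 154 = 3877.58
ΣP(Jan 2013)·Q(Jan 2013) = 1.86×391 + 995.49×2 + 2.51×123 + 2.47×353 + 6.16×22 = 727.26 + 1990.98 + 308.73 + 871.91 + 135.52 = 4034.4
Index = 3877.58 / 4034.4 × 100 = 96.1129

96.11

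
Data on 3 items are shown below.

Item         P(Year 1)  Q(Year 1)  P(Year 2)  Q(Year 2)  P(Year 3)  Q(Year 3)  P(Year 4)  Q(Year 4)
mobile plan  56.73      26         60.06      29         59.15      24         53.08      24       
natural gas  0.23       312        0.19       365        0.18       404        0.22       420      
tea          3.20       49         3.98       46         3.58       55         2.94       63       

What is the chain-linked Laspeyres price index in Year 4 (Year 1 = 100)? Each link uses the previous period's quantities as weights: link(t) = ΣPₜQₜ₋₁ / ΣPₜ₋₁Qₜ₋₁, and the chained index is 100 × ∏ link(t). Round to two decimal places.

Link Year 1→Year 2:
ΣP(Year 2)Q(Year 1) = 60.06×26 + 0.19×312 + 3.98×49 = 1561.56 + 59.28 + 195.02 = 1815.86
ΣP(Year 1)Q(Year 1) = 56.73×26 + 0.23×312 + 3.20×49 = 1474.98 + 71.76 + 156.8 = 1703.54
link = 1815.86/1703.54 = 1.065933
Link Year 2→Year 3:
ΣP(Year 3)Q(Year 2) = 59.15×29 + 0.18×365 + 3.58×46 = 1715.35 + 65.7 + 164.68 = 1945.73
ΣP(Year 2)Q(Year 2) = 60.06×29 + 0.19×365 + 3.98×46 = 1741.74 + 69.35 + 183.08 = 1994.17
link = 1945.73/1994.17 = 0.975709
Link Year 3→Year 4:
ΣP(Year 4)Q(Year 3) = 53.08×24 + 0.22×404 + 2.94×55 = 1273.92 + 88.88 + 161.7 = 1524.5
ΣP(Year 3)Q(Year 3) = 59.15×24 + 0.18×404 + 3.58×55 = 1419.6 + 72.72 + 196.9 = 1689.22
link = 1524.5/1689.22 = 0.902488
Chained index = 100 × 1.065933 × 0.975709 × 0.902488 = 93.8624

93.86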